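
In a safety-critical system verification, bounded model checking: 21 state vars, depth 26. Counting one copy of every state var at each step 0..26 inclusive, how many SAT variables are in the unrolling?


BMC unrolls to depth k, creating one copy of each state var for steps 0..k.
Step count = 26 + 1 = 27 (steps 0 through 26)
Vars per step = 21
Total = 21 * 27 = 567

567


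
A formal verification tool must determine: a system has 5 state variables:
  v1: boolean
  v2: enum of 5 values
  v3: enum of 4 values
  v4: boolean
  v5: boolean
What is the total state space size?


State space = product of domain sizes of all variables.
Domain sizes:
  v1 (boolean): 2
  v2 (enum of 5 values): 5
  v3 (enum of 4 values): 4
  v4 (boolean): 2
  v5 (boolean): 2
Product = 2 * 5 * 4 * 2 * 2 = 160

160


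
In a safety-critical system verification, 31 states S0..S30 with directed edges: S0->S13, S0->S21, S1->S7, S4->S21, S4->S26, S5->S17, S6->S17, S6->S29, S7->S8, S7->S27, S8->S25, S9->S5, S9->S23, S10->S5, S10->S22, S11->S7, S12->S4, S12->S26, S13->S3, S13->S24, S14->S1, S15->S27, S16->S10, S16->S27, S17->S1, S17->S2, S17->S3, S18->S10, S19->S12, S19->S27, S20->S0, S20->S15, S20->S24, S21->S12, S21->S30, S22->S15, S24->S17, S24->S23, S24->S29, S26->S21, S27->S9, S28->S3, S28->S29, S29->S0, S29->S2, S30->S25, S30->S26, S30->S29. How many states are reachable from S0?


BFS from S0:
  layer 0: {S0}
  layer 1: {S13, S21}
  layer 2: {S3, S12, S24, S30}
  layer 3: {S4, S17, S23, S25, S26, S29}
  layer 4: {S1, S2}
  layer 5: {S7}
  layer 6: {S8, S27}
  layer 7: {S9}
  layer 8: {S5}
Reachable set: {S0, S1, S2, S3, S4, S5, S7, S8, S9, S12, S13, S17, S21, S23, S24, S25, S26, S27, S29, S30}
Count = 20

20


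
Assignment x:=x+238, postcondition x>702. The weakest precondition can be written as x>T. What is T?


Formula: wp(x:=E, P) = P[E/x] (substitute E for x in postcondition)
Step 1: Postcondition: x>702
Step 2: Substitute x+238 for x: x+238>702
Step 3: Solve for x: x > 702-238 = 464

464


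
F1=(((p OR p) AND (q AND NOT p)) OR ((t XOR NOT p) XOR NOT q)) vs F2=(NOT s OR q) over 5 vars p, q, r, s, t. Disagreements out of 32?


F1 = (((p OR p) AND (q AND NOT p)) OR ((t XOR NOT p) XOR NOT q))
F2 = (NOT s OR q)
Evaluate both on each of 32 rows (bits = p,q,r,s,t):
  row 0 [00000]: F1=0 F2=1 (differ) -> 1
  row 1 [00001]: F1=1 F2=1 -> 0
  row 2 [00010]: F1=0 F2=0 -> 0
  row 3 [00011]: F1=1 F2=0 (differ) -> 1
  row 4 [00100]: F1=0 F2=1 (differ) -> 1
  row 5 [00101]: F1=1 F2=1 -> 0
  row 6 [00110]: F1=0 F2=0 -> 0
  row 7 [00111]: F1=1 F2=0 (differ) -> 1
  row 8 [01000]: F1=1 F2=1 -> 0
  row 9 [01001]: F1=0 F2=1 (differ) -> 1
  row 10 [01010]: F1=1 F2=1 -> 0
  row 11 [01011]: F1=0 F2=1 (differ) -> 1
  row 12 [01100]: F1=1 F2=1 -> 0
  row 13 [01101]: F1=0 F2=1 (differ) -> 1
  row 14 [01110]: F1=1 F2=1 -> 0
  row 15 [01111]: F1=0 F2=1 (differ) -> 1
  row 16 [10000]: F1=1 F2=1 -> 0
  row 17 [10001]: F1=0 F2=1 (differ) -> 1
  row 18 [10010]: F1=1 F2=0 (differ) -> 1
  row 19 [10011]: F1=0 F2=0 -> 0
  row 20 [10100]: F1=1 F2=1 -> 0
  row 21 [10101]: F1=0 F2=1 (differ) -> 1
  row 22 [10110]: F1=1 F2=0 (differ) -> 1
  row 23 [10111]: F1=0 F2=0 -> 0
  row 24 [11000]: F1=0 F2=1 (differ) -> 1
  row 25 [11001]: F1=1 F2=1 -> 0
  row 26 [11010]: F1=0 F2=1 (differ) -> 1
  row 27 [11011]: F1=1 F2=1 -> 0
  row 28 [11100]: F1=0 F2=1 (differ) -> 1
  row 29 [11101]: F1=1 F2=1 -> 0
  row 30 [11110]: F1=0 F2=1 (differ) -> 1
  row 31 [11111]: F1=1 F2=1 -> 0
Full result column, 8 rows per line (p,q fixed per line; r,s,t runs 000..111 left to right):
  rows 0-7 [p,q=00]: 10011001  (ones: 4)
  rows 8-15 [p,q=01]: 01010101  (ones: 4)
  rows 16-23 [p,q=10]: 01100110  (ones: 4)
  rows 24-31 [p,q=11]: 10101010  (ones: 4)
Disagreements = 4+4+4+4 = 16

16


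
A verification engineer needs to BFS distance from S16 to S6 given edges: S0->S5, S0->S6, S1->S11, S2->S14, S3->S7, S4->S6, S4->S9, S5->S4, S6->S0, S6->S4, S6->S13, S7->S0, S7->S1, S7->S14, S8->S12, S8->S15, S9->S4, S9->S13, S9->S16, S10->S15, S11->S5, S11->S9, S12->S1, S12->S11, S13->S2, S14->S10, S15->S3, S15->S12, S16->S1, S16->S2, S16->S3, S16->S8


BFS layer-by-layer from S16:
  dist 0: {S16}
  dist 1: {S1, S2, S3, S8}
  dist 2: {S7, S11, S12, S14, S15}
  dist 3: {S0, S5, S9, S10}
  dist 4: {S4, S6, S13}
  -> S6 reached at distance 4
Shortest path length = 4

4


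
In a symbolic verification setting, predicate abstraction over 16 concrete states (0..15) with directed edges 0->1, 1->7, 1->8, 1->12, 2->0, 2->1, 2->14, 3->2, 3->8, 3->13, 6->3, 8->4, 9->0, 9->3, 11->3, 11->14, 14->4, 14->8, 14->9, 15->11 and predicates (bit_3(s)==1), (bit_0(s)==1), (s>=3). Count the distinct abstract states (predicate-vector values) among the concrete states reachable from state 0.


BFS from 0:
Concrete reachable: {0, 1, 4, 7, 8, 12}
Abstract via predicates (bit_3(s)==1), (bit_0(s)==1), (s>=3):
  (0,0,0) <- {0}
  (0,0,1) <- {4}
  (0,1,0) <- {1}
  (0,1,1) <- {7}
  (1,0,1) <- {8, 12}
Distinct abstract states = 5

5


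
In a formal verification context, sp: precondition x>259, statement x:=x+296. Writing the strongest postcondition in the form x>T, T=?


Formula: sp(P, x:=E) = exists old_x. (x = E[old_x/x]) AND P[old_x/x] (old_x is the value of x before the assignment; eliminate old_x by solving x = E[old_x/x] for old_x)
Step 1: Precondition P: x>259, i.e. old_x > 259
Step 2: Assignment gives x = old_x + 296, so old_x = x - 296
Step 3: Substitute into P: x - 296 > 259
Step 4: Simplify: x > 259+296 = 555

555


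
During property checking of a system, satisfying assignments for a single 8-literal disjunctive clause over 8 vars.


Step 1: Total=2^8=256
Step 2: Unsat when all 8 false: 2^0=1
Step 3: Sat=256-1=255

255


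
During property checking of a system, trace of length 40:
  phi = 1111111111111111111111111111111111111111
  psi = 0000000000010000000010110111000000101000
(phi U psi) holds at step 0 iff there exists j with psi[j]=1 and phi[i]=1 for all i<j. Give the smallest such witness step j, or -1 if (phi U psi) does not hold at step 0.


(phi U psi) at 0: need smallest j with psi[j]=1 and phi[i]=1 for all i in [0,j).
Scan from step 0:
  step 0: phi=1, psi=0 -> continue
  step 1: phi=1, psi=0 -> continue
  step 2: phi=1, psi=0 -> continue
  step 3: phi=1, psi=0 -> continue
  step 11: psi=1 and phi held for [0,11) -> witness found
Witness step = 11

11


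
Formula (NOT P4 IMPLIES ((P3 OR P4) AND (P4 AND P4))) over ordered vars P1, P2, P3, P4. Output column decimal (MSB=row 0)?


Formula: (NOT P4 IMPLIES ((P3 OR P4) AND (P4 AND P4))) over P1, P2, P3, P4 (16 rows)
Evaluate each row (bits = P1,P2,P3,P4, MSB first):
  row 0 [0000]: (NOT 0 IMPLIES ((0 OR 0) AND (0 AND 0))) -> 0
  row 1 [0001]: (NOT 1 IMPLIES ((0 OR 1) AND (1 AND 1))) -> 1
  row 2 [0010]: (NOT 0 IMPLIES ((1 OR 0) AND (0 AND 0))) -> 0
  row 3 [0011]: (NOT 1 IMPLIES ((1 OR 1) AND (1 AND 1))) -> 1
  row 4 [0100]: (NOT 0 IMPLIES ((0 OR 0) AND (0 AND 0))) -> 0
  row 5 [0101]: (NOT 1 IMPLIES ((0 OR 1) AND (1 AND 1))) -> 1
  row 6 [0110]: (NOT 0 IMPLIES ((1 OR 0) AND (0 AND 0))) -> 0
  row 7 [0111]: (NOT 1 IMPLIES ((1 OR 1) AND (1 AND 1))) -> 1
  row 8 [1000]: (NOT 0 IMPLIES ((0 OR 0) AND (0 AND 0))) -> 0
  row 9 [1001]: (NOT 1 IMPLIES ((0 OR 1) AND (1 AND 1))) -> 1
  row 10 [1010]: (NOT 0 IMPLIES ((1 OR 0) AND (0 AND 0))) -> 0
  row 11 [1011]: (NOT 1 IMPLIES ((1 OR 1) AND (1 AND 1))) -> 1
  row 12 [1100]: (NOT 0 IMPLIES ((0 OR 0) AND (0 AND 0))) -> 0
  row 13 [1101]: (NOT 1 IMPLIES ((0 OR 1) AND (1 AND 1))) -> 1
  row 14 [1110]: (NOT 0 IMPLIES ((1 OR 0) AND (0 AND 0))) -> 0
  row 15 [1111]: (NOT 1 IMPLIES ((1 OR 1) AND (1 AND 1))) -> 1
Full result column, 4 rows per line (P1,P2 fixed per line; P3,P4 runs 00..11 left to right):
  rows 0-3 [P1,P2=00]: 0101  = hex 5
  rows 4-7 [P1,P2=01]: 0101  = hex 5
  rows 8-11 [P1,P2=10]: 0101  = hex 5
  rows 12-15 [P1,P2=11]: 0101  = hex 5
Output column (row 0 .. row 15) = 0101010101010101
Output column grouped in 4s = 0101 0101 0101 0101 = 0x5555
Convert to decimal digit by digit (value = value*16 + digit):
  5 -> 5
  5*16 + 5 = 85
  85*16 + 5 = 1365
  1365*16 + 5 = 21845
Decimal = 21845

21845


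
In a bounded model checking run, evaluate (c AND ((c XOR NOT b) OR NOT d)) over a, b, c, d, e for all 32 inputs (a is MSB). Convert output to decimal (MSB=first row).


Formula: (c AND ((c XOR NOT b) OR NOT d)) over a, b, c, d, e (32 rows)
Evaluate each row (bits = a,b,c,d,e, MSB first):
  row 0 [00000]: (0 AND ((0 XOR NOT 0) OR NOT 0)) -> 0
  row 1 [00001]: (0 AND ((0 XOR NOT 0) OR NOT 0)) -> 0
  row 2 [00010]: (0 AND ((0 XOR NOT 0) OR NOT 1)) -> 0
  row 3 [00011]: (0 AND ((0 XOR NOT 0) OR NOT 1)) -> 0
  row 4 [00100]: (1 AND ((1 XOR NOT 0) OR NOT 0)) -> 1
  row 5 [00101]: (1 AND ((1 XOR NOT 0) OR NOT 0)) -> 1
  row 6 [00110]: (1 AND ((1 XOR NOT 0) OR NOT 1)) -> 0
  row 7 [00111]: (1 AND ((1 XOR NOT 0) OR NOT 1)) -> 0
  row 8 [01000]: (0 AND ((0 XOR NOT 1) OR NOT 0)) -> 0
  row 9 [01001]: (0 AND ((0 XOR NOT 1) OR NOT 0)) -> 0
  row 10 [01010]: (0 AND ((0 XOR NOT 1) OR NOT 1)) -> 0
  row 11 [01011]: (0 AND ((0 XOR NOT 1) OR NOT 1)) -> 0
  row 12 [01100]: (1 AND ((1 XOR NOT 1) OR NOT 0)) -> 1
  row 13 [01101]: (1 AND ((1 XOR NOT 1) OR NOT 0)) -> 1
  row 14 [01110]: (1 AND ((1 XOR NOT 1) OR NOT 1)) -> 1
  row 15 [01111]: (1 AND ((1 XOR NOT 1) OR NOT 1)) -> 1
  row 16 [10000]: (0 AND ((0 XOR NOT 0) OR NOT 0)) -> 0
  row 17 [10001]: (0 AND ((0 XOR NOT 0) OR NOT 0)) -> 0
  row 18 [10010]: (0 AND ((0 XOR NOT 0) OR NOT 1)) -> 0
  row 19 [10011]: (0 AND ((0 XOR NOT 0) OR NOT 1)) -> 0
  row 20 [10100]: (1 AND ((1 XOR NOT 0) OR NOT 0)) -> 1
  row 21 [10101]: (1 AND ((1 XOR NOT 0) OR NOT 0)) -> 1
  row 22 [10110]: (1 AND ((1 XOR NOT 0) OR NOT 1)) -> 0
  row 23 [10111]: (1 AND ((1 XOR NOT 0) OR NOT 1)) -> 0
  row 24 [11000]: (0 AND ((0 XOR NOT 1) OR NOT 0)) -> 0
  row 25 [11001]: (0 AND ((0 XOR NOT 1) OR NOT 0)) -> 0
  row 26 [11010]: (0 AND ((0 XOR NOT 1) OR NOT 1)) -> 0
  row 27 [11011]: (0 AND ((0 XOR NOT 1) OR NOT 1)) -> 0
  row 28 [11100]: (1 AND ((1 XOR NOT 1) OR NOT 0)) -> 1
  row 29 [11101]: (1 AND ((1 XOR NOT 1) OR NOT 0)) -> 1
  row 30 [11110]: (1 AND ((1 XOR NOT 1) OR NOT 1)) -> 1
  row 31 [11111]: (1 AND ((1 XOR NOT 1) OR NOT 1)) -> 1
Full result column, 4 rows per line (a,b,c fixed per line; d,e runs 00..11 left to right):
  rows 0-3 [a,b,c=000]: 0000  = hex 0
  rows 4-7 [a,b,c=001]: 1100  = hex C
  rows 8-11 [a,b,c=010]: 0000  = hex 0
  rows 12-15 [a,b,c=011]: 1111  = hex F
  rows 16-19 [a,b,c=100]: 0000  = hex 0
  rows 20-23 [a,b,c=101]: 1100  = hex C
  rows 24-27 [a,b,c=110]: 0000  = hex 0
  rows 28-31 [a,b,c=111]: 1111  = hex F
Output column (row 0 .. row 31) = 00001100000011110000110000001111
Output column grouped in 4s = 0000 1100 0000 1111 0000 1100 0000 1111 = 0x0C0F0C0F
Convert to decimal digit by digit (value = value*16 + digit):
  0 -> 0
  0*16 + 12 (C) = 12
  12*16 + 0 = 192
  192*16 + 15 (F) = 3087
  3087*16 + 0 = 49392
  49392*16 + 12 (C) = 790284
  790284*16 + 0 = 12644544
  12644544*16 + 15 (F) = 202312719
Decimal = 202312719

202312719


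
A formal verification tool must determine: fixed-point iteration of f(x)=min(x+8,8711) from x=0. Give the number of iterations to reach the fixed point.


Step 1: x=0, cap=8711, increment=8
Step 2: x grows by 8 each step until capped at 8711; fixed point is x=8711
Step 3: iterations = ceil(8711/8) = 1089

1089


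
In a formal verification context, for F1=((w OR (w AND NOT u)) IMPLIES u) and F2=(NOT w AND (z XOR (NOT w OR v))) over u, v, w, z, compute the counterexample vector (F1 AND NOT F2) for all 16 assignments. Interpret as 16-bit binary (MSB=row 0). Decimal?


F1 = ((w OR (w AND NOT u)) IMPLIES u)
F2 = (NOT w AND (z XOR (NOT w OR v)))
Counterexample to F1=>F2 is where F1=1 and F2=0.
Evaluate each row (bits = u,v,w,z, MSB first):
  row 0 [0000]: F1=1 F2=1 -> F1&~F2 -> 0
  row 1 [0001]: F1=1 F2=0 -> F1&~F2 -> 1
  row 2 [0010]: F1=0 F2=0 -> F1&~F2 -> 0
  row 3 [0011]: F1=0 F2=0 -> F1&~F2 -> 0
  row 4 [0100]: F1=1 F2=1 -> F1&~F2 -> 0
  row 5 [0101]: F1=1 F2=0 -> F1&~F2 -> 1
  row 6 [0110]: F1=0 F2=0 -> F1&~F2 -> 0
  row 7 [0111]: F1=0 F2=0 -> F1&~F2 -> 0
  row 8 [1000]: F1=1 F2=1 -> F1&~F2 -> 0
  row 9 [1001]: F1=1 F2=0 -> F1&~F2 -> 1
  row 10 [1010]: F1=1 F2=0 -> F1&~F2 -> 1
  row 11 [1011]: F1=1 F2=0 -> F1&~F2 -> 1
  row 12 [1100]: F1=1 F2=1 -> F1&~F2 -> 0
  row 13 [1101]: F1=1 F2=0 -> F1&~F2 -> 1
  row 14 [1110]: F1=1 F2=0 -> F1&~F2 -> 1
  row 15 [1111]: F1=1 F2=0 -> F1&~F2 -> 1
Full result column, 4 rows per line (u,v fixed per line; w,z runs 00..11 left to right):
  rows 0-3 [u,v=00]: 0100  = hex 4
  rows 4-7 [u,v=01]: 0100  = hex 4
  rows 8-11 [u,v=10]: 0111  = hex 7
  rows 12-15 [u,v=11]: 0111  = hex 7
Counterexample vector (row 0 .. row 15) = 0100010001110111
Output column grouped in 4s = 0100 0100 0111 0111 = 0x4477
Convert to decimal digit by digit (value = value*16 + digit):
  4 -> 4
  4*16 + 4 = 68
  68*16 + 7 = 1095
  1095*16 + 7 = 17527
Decimal = 17527

17527


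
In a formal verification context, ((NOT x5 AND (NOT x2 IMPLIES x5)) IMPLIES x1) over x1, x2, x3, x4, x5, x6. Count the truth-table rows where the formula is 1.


Formula: ((NOT x5 AND (NOT x2 IMPLIES x5)) IMPLIES x1) over 6 vars (64 rows)
Evaluate each row (x1, x2, x3, x4, x5, x6 as bits, MSB first):
  row 0 [000000]: ((NOT 0 AND (NOT 0 IMPLIES 0)) IMPLIES 0) -> 1
  row 1 [000001]: ((NOT 0 AND (NOT 0 IMPLIES 0)) IMPLIES 0) -> 1
  row 2 [000010]: ((NOT 1 AND (NOT 0 IMPLIES 1)) IMPLIES 0) -> 1
  row 3 [000011]: ((NOT 1 AND (NOT 0 IMPLIES 1)) IMPLIES 0) -> 1
  row 4 [000100]: ((NOT 0 AND (NOT 0 IMPLIES 0)) IMPLIES 0) -> 1
  (every remaining row is evaluated the same way; all 64 results are listed next)
Full result column, 8 rows per line (x1,x2,x3 fixed per line; x4,x5,x6 runs 000..111 left to right):
  rows 0-7 [x1,x2,x3=000]: 11111111  (ones: 8)
  rows 8-15 [x1,x2,x3=001]: 11111111  (ones: 8)
  rows 16-23 [x1,x2,x3=010]: 00110011  (ones: 4)
  rows 24-31 [x1,x2,x3=011]: 00110011  (ones: 4)
  rows 32-39 [x1,x2,x3=100]: 11111111  (ones: 8)
  rows 40-47 [x1,x2,x3=101]: 11111111  (ones: 8)
  rows 48-55 [x1,x2,x3=110]: 11111111  (ones: 8)
  rows 56-63 [x1,x2,x3=111]: 11111111  (ones: 8)
Count of 1-rows = 8+8+4+4+8+8+8+8 = 56

56


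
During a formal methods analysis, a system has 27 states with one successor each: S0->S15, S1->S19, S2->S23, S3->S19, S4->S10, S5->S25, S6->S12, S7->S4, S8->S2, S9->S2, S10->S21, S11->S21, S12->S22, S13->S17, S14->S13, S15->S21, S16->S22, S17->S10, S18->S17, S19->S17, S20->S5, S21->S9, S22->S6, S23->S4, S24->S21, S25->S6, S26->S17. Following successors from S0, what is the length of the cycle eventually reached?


Trace from S0 until a state repeats:
  S0 -> S15 -> S21 -> S9 -> S2 -> S23 -> S4 -> S10 -> S21
S21 first seen at step 2, revisited at step 8.
Cycle length = 8 - 2 = 6

6


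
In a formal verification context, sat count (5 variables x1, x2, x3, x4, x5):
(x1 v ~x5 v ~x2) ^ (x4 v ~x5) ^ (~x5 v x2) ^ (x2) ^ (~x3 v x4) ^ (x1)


CNF with 6 clauses over 5 vars (32 assignments).
An assignment satisfies CNF iff every clause has >=1 true literal.
Check each row (bits = x1,x2,x3,x4,x5; clause T/F shown):
  row 0 [00000]: clauses=TTTFTF -> 0
  row 1 [00001]: clauses=TFFFTF -> 0
  row 2 [00010]: clauses=TTTFTF -> 0
  row 3 [00011]: clauses=TTFFTF -> 0
  row 4 [00100]: clauses=TTTFFF -> 0
  row 5 [00101]: clauses=TFFFFF -> 0
  row 6 [00110]: clauses=TTTFTF -> 0
  row 7 [00111]: clauses=TTFFTF -> 0
  row 8 [01000]: clauses=TTTTTF -> 0
  row 9 [01001]: clauses=FFTTTF -> 0
  row 10 [01010]: clauses=TTTTTF -> 0
  row 11 [01011]: clauses=FTTTTF -> 0
  row 12 [01100]: clauses=TTTTFF -> 0
  row 13 [01101]: clauses=FFTTFF -> 0
  row 14 [01110]: clauses=TTTTTF -> 0
  row 15 [01111]: clauses=FTTTTF -> 0
  row 16 [10000]: clauses=TTTFTT -> 0
  row 17 [10001]: clauses=TFFFTT -> 0
  row 18 [10010]: clauses=TTTFTT -> 0
  row 19 [10011]: clauses=TTFFTT -> 0
  row 20 [10100]: clauses=TTTFFT -> 0
  row 21 [10101]: clauses=TFFFFT -> 0
  row 22 [10110]: clauses=TTTFTT -> 0
  row 23 [10111]: clauses=TTFFTT -> 0
  row 24 [11000]: clauses=TTTTTT -> 1
  row 25 [11001]: clauses=TFTTTT -> 0
  row 26 [11010]: clauses=TTTTTT -> 1
  row 27 [11011]: clauses=TTTTTT -> 1
  row 28 [11100]: clauses=TTTTFT -> 0
  row 29 [11101]: clauses=TFTTFT -> 0
  row 30 [11110]: clauses=TTTTTT -> 1
  row 31 [11111]: clauses=TTTTTT -> 1
Full result column, 8 rows per line (x1,x2 fixed per line; x3,x4,x5 runs 000..111 left to right):
  rows 0-7 [x1,x2=00]: 00000000  (ones: 0)
  rows 8-15 [x1,x2=01]: 00000000  (ones: 0)
  rows 16-23 [x1,x2=10]: 00000000  (ones: 0)
  rows 24-31 [x1,x2=11]: 10110011  (ones: 5)
Satisfying assignments = 0+0+0+5 = 5

5


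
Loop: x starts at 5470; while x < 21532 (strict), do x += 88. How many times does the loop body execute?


Step 1: x goes from 5470 toward 21532 by 88; the body runs while x<21532, so iterations = ceil((bound-start)/step)
Step 2: Distance=16062
Step 3: ceil(16062/88)=183

183


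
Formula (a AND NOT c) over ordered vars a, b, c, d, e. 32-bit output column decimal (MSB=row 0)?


Formula: (a AND NOT c) over a, b, c, d, e (32 rows)
Evaluate each row (bits = a,b,c,d,e, MSB first):
  row 0 [00000]: (0 AND NOT 0) -> 0
  row 1 [00001]: (0 AND NOT 0) -> 0
  row 2 [00010]: (0 AND NOT 0) -> 0
  row 3 [00011]: (0 AND NOT 0) -> 0
  row 4 [00100]: (0 AND NOT 1) -> 0
  row 5 [00101]: (0 AND NOT 1) -> 0
  row 6 [00110]: (0 AND NOT 1) -> 0
  row 7 [00111]: (0 AND NOT 1) -> 0
  row 8 [01000]: (0 AND NOT 0) -> 0
  row 9 [01001]: (0 AND NOT 0) -> 0
  row 10 [01010]: (0 AND NOT 0) -> 0
  row 11 [01011]: (0 AND NOT 0) -> 0
  row 12 [01100]: (0 AND NOT 1) -> 0
  row 13 [01101]: (0 AND NOT 1) -> 0
  row 14 [01110]: (0 AND NOT 1) -> 0
  row 15 [01111]: (0 AND NOT 1) -> 0
  row 16 [10000]: (1 AND NOT 0) -> 1
  row 17 [10001]: (1 AND NOT 0) -> 1
  row 18 [10010]: (1 AND NOT 0) -> 1
  row 19 [10011]: (1 AND NOT 0) -> 1
  row 20 [10100]: (1 AND NOT 1) -> 0
  row 21 [10101]: (1 AND NOT 1) -> 0
  row 22 [10110]: (1 AND NOT 1) -> 0
  row 23 [10111]: (1 AND NOT 1) -> 0
  row 24 [11000]: (1 AND NOT 0) -> 1
  row 25 [11001]: (1 AND NOT 0) -> 1
  row 26 [11010]: (1 AND NOT 0) -> 1
  row 27 [11011]: (1 AND NOT 0) -> 1
  row 28 [11100]: (1 AND NOT 1) -> 0
  row 29 [11101]: (1 AND NOT 1) -> 0
  row 30 [11110]: (1 AND NOT 1) -> 0
  row 31 [11111]: (1 AND NOT 1) -> 0
Full result column, 4 rows per line (a,b,c fixed per line; d,e runs 00..11 left to right):
  rows 0-3 [a,b,c=000]: 0000  = hex 0
  rows 4-7 [a,b,c=001]: 0000  = hex 0
  rows 8-11 [a,b,c=010]: 0000  = hex 0
  rows 12-15 [a,b,c=011]: 0000  = hex 0
  rows 16-19 [a,b,c=100]: 1111  = hex F
  rows 20-23 [a,b,c=101]: 0000  = hex 0
  rows 24-27 [a,b,c=110]: 1111  = hex F
  rows 28-31 [a,b,c=111]: 0000  = hex 0
Output column (row 0 .. row 31) = 00000000000000001111000011110000
Output column grouped in 4s = 0000 0000 0000 0000 1111 0000 1111 0000 = 0x0000F0F0
Convert to decimal digit by digit (value = value*16 + digit):
  0 -> 0
  0*16 + 0 = 0
  0*16 + 0 = 0
  0*16 + 0 = 0
  0*16 + 15 (F) = 15
  15*16 + 0 = 240
  240*16 + 15 (F) = 3855
  3855*16 + 0 = 61680
Decimal = 61680

61680


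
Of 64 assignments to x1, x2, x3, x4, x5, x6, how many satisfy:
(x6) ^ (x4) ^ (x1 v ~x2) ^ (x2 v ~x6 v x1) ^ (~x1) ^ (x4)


CNF with 6 clauses over 6 vars (64 assignments).
An assignment satisfies CNF iff every clause has >=1 true literal.
Check each row (bits = x1,x2,x3,x4,x5,x6; clause T/F shown):
  row 0 [000000]: clauses=FFTTTF -> 0
  row 1 [000001]: clauses=TFTFTF -> 0
  row 2 [000010]: clauses=FFTTTF -> 0
  row 3 [000011]: clauses=TFTFTF -> 0
  row 4 [000100]: clauses=FTTTTT -> 0
  (every remaining row is evaluated the same way; all 64 results are listed next)
Full result column, 8 rows per line (x1,x2,x3 fixed per line; x4,x5,x6 runs 000..111 left to right):
  rows 0-7 [x1,x2,x3=000]: 00000000  (ones: 0)
  rows 8-15 [x1,x2,x3=001]: 00000000  (ones: 0)
  rows 16-23 [x1,x2,x3=010]: 00000000  (ones: 0)
  rows 24-31 [x1,x2,x3=011]: 00000000  (ones: 0)
  rows 32-39 [x1,x2,x3=100]: 00000000  (ones: 0)
  rows 40-47 [x1,x2,x3=101]: 00000000  (ones: 0)
  rows 48-55 [x1,x2,x3=110]: 00000000  (ones: 0)
  rows 56-63 [x1,x2,x3=111]: 00000000  (ones: 0)
Satisfying assignments = 0+0+0+0+0+0+0+0 = 0

0


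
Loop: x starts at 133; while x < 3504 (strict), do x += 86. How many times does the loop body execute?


Step 1: x goes from 133 toward 3504 by 86; the body runs while x<3504, so iterations = ceil((bound-start)/step)
Step 2: Distance=3371
Step 3: ceil(3371/86)=40

40


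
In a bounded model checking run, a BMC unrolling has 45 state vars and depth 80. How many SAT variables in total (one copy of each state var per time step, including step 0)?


BMC unrolls to depth k, creating one copy of each state var for steps 0..k.
Step count = 80 + 1 = 81 (steps 0 through 80)
Vars per step = 45
Total = 45 * 81 = 3645

3645


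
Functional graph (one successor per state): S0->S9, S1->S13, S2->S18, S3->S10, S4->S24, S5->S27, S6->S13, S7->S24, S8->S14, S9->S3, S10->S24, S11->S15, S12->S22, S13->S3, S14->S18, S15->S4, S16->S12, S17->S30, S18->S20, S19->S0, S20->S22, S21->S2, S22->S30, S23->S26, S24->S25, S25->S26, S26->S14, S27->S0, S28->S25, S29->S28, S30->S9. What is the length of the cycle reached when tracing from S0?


Trace from S0 until a state repeats:
  S0 -> S9 -> S3 -> S10 -> S24 -> S25 -> S26 -> S14 -> S18 -> S20 -> S22 -> S30 -> S9
S9 first seen at step 1, revisited at step 12.
Cycle length = 12 - 1 = 11

11


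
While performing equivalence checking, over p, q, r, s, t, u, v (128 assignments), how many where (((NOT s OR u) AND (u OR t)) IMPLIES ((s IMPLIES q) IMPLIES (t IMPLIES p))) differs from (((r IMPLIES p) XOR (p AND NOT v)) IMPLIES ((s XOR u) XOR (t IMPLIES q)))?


F1 = (((NOT s OR u) AND (u OR t)) IMPLIES ((s IMPLIES q) IMPLIES (t IMPLIES p)))
F2 = (((r IMPLIES p) XOR (p AND NOT v)) IMPLIES ((s XOR u) XOR (t IMPLIES q)))
Evaluate both on each of 128 rows (bits = p,q,r,s,t,u,v):
  row 0 [0000000]: F1=1 F2=1 -> 0
  row 1 [0000001]: F1=1 F2=1 -> 0
  row 2 [0000010]: F1=1 F2=0 (differ) -> 1
  row 3 [0000011]: F1=1 F2=0 (differ) -> 1
  row 4 [0000100]: F1=0 F2=0 -> 0
  (every remaining row is evaluated the same way; all 128 results are listed next)
Full result column, 8 rows per line (p,q,r,s fixed per line; t,u,v runs 000..111 left to right):
  rows 0-7 [p,q,r,s=0000]: 00110011  (ones: 4)
  rows 8-15 [p,q,r,s=0001]: 11000011  (ones: 4)
  rows 16-23 [p,q,r,s=0010]: 00001111  (ones: 4)
  rows 24-31 [p,q,r,s=0011]: 00000000  (ones: 0)
  rows 32-39 [p,q,r,s=0100]: 00111100  (ones: 4)
  rows 40-47 [p,q,r,s=0101]: 11001111  (ones: 6)
  rows 48-55 [p,q,r,s=0110]: 00001111  (ones: 4)
  rows 56-63 [p,q,r,s=0111]: 00000011  (ones: 2)
  rows 64-71 [p,q,r,s=1000]: 00010100  (ones: 2)
  rows 72-79 [p,q,r,s=1001]: 01000001  (ones: 2)
  rows 80-87 [p,q,r,s=1010]: 00010100  (ones: 2)
  rows 88-95 [p,q,r,s=1011]: 01000001  (ones: 2)
  rows 96-103 [p,q,r,s=1100]: 00010001  (ones: 2)
  rows 104-111 [p,q,r,s=1101]: 01000100  (ones: 2)
  rows 112-119 [p,q,r,s=1110]: 00010001  (ones: 2)
  rows 120-127 [p,q,r,s=1111]: 01000100  (ones: 2)
Disagreements = 4+4+4+0+4+6+4+2+2+2+2+2+2+2+2+2 = 44

44


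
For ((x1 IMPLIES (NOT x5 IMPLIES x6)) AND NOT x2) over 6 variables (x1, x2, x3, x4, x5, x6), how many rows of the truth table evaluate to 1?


Formula: ((x1 IMPLIES (NOT x5 IMPLIES x6)) AND NOT x2) over 6 vars (64 rows)
Evaluate each row (x1, x2, x3, x4, x5, x6 as bits, MSB first):
  row 0 [000000]: ((0 IMPLIES (NOT 0 IMPLIES 0)) AND NOT 0) -> 1
  row 1 [000001]: ((0 IMPLIES (NOT 0 IMPLIES 1)) AND NOT 0) -> 1
  row 2 [000010]: ((0 IMPLIES (NOT 1 IMPLIES 0)) AND NOT 0) -> 1
  row 3 [000011]: ((0 IMPLIES (NOT 1 IMPLIES 1)) AND NOT 0) -> 1
  row 4 [000100]: ((0 IMPLIES (NOT 0 IMPLIES 0)) AND NOT 0) -> 1
  (every remaining row is evaluated the same way; all 64 results are listed next)
Full result column, 8 rows per line (x1,x2,x3 fixed per line; x4,x5,x6 runs 000..111 left to right):
  rows 0-7 [x1,x2,x3=000]: 11111111  (ones: 8)
  rows 8-15 [x1,x2,x3=001]: 11111111  (ones: 8)
  rows 16-23 [x1,x2,x3=010]: 00000000  (ones: 0)
  rows 24-31 [x1,x2,x3=011]: 00000000  (ones: 0)
  rows 32-39 [x1,x2,x3=100]: 01110111  (ones: 6)
  rows 40-47 [x1,x2,x3=101]: 01110111  (ones: 6)
  rows 48-55 [x1,x2,x3=110]: 00000000  (ones: 0)
  rows 56-63 [x1,x2,x3=111]: 00000000  (ones: 0)
Count of 1-rows = 8+8+0+0+6+6+0+0 = 28

28


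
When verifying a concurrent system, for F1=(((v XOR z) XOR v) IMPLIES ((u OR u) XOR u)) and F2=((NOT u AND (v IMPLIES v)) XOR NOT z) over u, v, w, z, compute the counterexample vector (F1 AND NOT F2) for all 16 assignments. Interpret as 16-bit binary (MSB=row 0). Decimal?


F1 = (((v XOR z) XOR v) IMPLIES ((u OR u) XOR u))
F2 = ((NOT u AND (v IMPLIES v)) XOR NOT z)
Counterexample to F1=>F2 is where F1=1 and F2=0.
Evaluate each row (bits = u,v,w,z, MSB first):
  row 0 [0000]: F1=1 F2=0 -> F1&~F2 -> 1
  row 1 [0001]: F1=0 F2=1 -> F1&~F2 -> 0
  row 2 [0010]: F1=1 F2=0 -> F1&~F2 -> 1
  row 3 [0011]: F1=0 F2=1 -> F1&~F2 -> 0
  row 4 [0100]: F1=1 F2=0 -> F1&~F2 -> 1
  row 5 [0101]: F1=0 F2=1 -> F1&~F2 -> 0
  row 6 [0110]: F1=1 F2=0 -> F1&~F2 -> 1
  row 7 [0111]: F1=0 F2=1 -> F1&~F2 -> 0
  row 8 [1000]: F1=1 F2=1 -> F1&~F2 -> 0
  row 9 [1001]: F1=0 F2=0 -> F1&~F2 -> 0
  row 10 [1010]: F1=1 F2=1 -> F1&~F2 -> 0
  row 11 [1011]: F1=0 F2=0 -> F1&~F2 -> 0
  row 12 [1100]: F1=1 F2=1 -> F1&~F2 -> 0
  row 13 [1101]: F1=0 F2=0 -> F1&~F2 -> 0
  row 14 [1110]: F1=1 F2=1 -> F1&~F2 -> 0
  row 15 [1111]: F1=0 F2=0 -> F1&~F2 -> 0
Full result column, 4 rows per line (u,v fixed per line; w,z runs 00..11 left to right):
  rows 0-3 [u,v=00]: 1010  = hex A
  rows 4-7 [u,v=01]: 1010  = hex A
  rows 8-11 [u,v=10]: 0000  = hex 0
  rows 12-15 [u,v=11]: 0000  = hex 0
Counterexample vector (row 0 .. row 15) = 1010101000000000
Output column grouped in 4s = 1010 1010 0000 0000 = 0xAA00
Convert to decimal digit by digit (value = value*16 + digit):
  A -> 10
  10*16 + 10 (A) = 170
  170*16 + 0 = 2720
  2720*16 + 0 = 43520
Decimal = 43520

43520


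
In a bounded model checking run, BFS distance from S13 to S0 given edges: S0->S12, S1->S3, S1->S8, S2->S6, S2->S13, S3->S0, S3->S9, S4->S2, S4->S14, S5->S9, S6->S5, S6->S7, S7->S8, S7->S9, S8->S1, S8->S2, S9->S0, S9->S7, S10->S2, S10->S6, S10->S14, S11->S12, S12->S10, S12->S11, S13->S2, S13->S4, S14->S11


BFS layer-by-layer from S13:
  dist 0: {S13}
  dist 1: {S2, S4}
  dist 2: {S6, S14}
  dist 3: {S5, S7, S11}
  dist 4: {S8, S9, S12}
  dist 5: {S0, S1, S10}
  -> S0 reached at distance 5
Shortest path length = 5

5


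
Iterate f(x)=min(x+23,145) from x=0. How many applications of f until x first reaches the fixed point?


Step 1: x=0, cap=145, increment=23
Step 2: x grows by 23 each step until capped at 145; fixed point is x=145
Step 3: iterations = ceil(145/23) = 7

7


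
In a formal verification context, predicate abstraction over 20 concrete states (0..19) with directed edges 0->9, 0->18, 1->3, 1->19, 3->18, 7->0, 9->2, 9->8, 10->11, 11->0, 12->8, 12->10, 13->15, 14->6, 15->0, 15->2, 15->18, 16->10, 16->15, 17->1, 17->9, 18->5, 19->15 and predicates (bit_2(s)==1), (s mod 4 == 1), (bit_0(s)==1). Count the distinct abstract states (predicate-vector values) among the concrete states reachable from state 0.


BFS from 0:
Concrete reachable: {0, 2, 5, 8, 9, 18}
Abstract via predicates (bit_2(s)==1), (s mod 4 == 1), (bit_0(s)==1):
  (0,0,0) <- {0, 2, 8, 18}
  (0,1,1) <- {9}
  (1,1,1) <- {5}
Distinct abstract states = 3

3


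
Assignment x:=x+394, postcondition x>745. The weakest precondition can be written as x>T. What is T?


Formula: wp(x:=E, P) = P[E/x] (substitute E for x in postcondition)
Step 1: Postcondition: x>745
Step 2: Substitute x+394 for x: x+394>745
Step 3: Solve for x: x > 745-394 = 351

351


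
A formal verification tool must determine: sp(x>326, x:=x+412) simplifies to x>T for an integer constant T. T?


Formula: sp(P, x:=E) = exists old_x. (x = E[old_x/x]) AND P[old_x/x] (old_x is the value of x before the assignment; eliminate old_x by solving x = E[old_x/x] for old_x)
Step 1: Precondition P: x>326, i.e. old_x > 326
Step 2: Assignment gives x = old_x + 412, so old_x = x - 412
Step 3: Substitute into P: x - 412 > 326
Step 4: Simplify: x > 326+412 = 738

738


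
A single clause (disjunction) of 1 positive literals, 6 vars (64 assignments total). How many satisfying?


Step 1: Total=2^6=64
Step 2: Unsat when all 1 false: 2^5=32
Step 3: Sat=64-32=32

32


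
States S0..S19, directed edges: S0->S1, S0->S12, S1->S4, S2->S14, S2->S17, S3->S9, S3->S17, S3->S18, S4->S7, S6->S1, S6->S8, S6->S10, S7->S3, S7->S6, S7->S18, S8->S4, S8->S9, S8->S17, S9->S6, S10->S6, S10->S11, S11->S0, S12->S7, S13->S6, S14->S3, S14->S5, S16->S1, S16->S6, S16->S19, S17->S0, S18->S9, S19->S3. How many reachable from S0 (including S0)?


BFS from S0:
  layer 0: {S0}
  layer 1: {S1, S12}
  layer 2: {S4, S7}
  layer 3: {S3, S6, S18}
  layer 4: {S8, S9, S10, S17}
  layer 5: {S11}
Reachable set: {S0, S1, S3, S4, S6, S7, S8, S9, S10, S11, S12, S17, S18}
Count = 13

13


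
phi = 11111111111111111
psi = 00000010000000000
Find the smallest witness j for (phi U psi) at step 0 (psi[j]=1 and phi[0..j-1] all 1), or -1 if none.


(phi U psi) at 0: need smallest j with psi[j]=1 and phi[i]=1 for all i in [0,j).
Scan from step 0:
  step 0: phi=1, psi=0 -> continue
  step 1: phi=1, psi=0 -> continue
  step 2: phi=1, psi=0 -> continue
  step 3: phi=1, psi=0 -> continue
  step 6: psi=1 and phi held for [0,6) -> witness found
Witness step = 6

6


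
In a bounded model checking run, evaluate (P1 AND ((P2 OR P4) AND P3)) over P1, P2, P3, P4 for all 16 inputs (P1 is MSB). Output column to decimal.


Formula: (P1 AND ((P2 OR P4) AND P3)) over P1, P2, P3, P4 (16 rows)
Evaluate each row (bits = P1,P2,P3,P4, MSB first):
  row 0 [0000]: (0 AND ((0 OR 0) AND 0)) -> 0
  row 1 [0001]: (0 AND ((0 OR 1) AND 0)) -> 0
  row 2 [0010]: (0 AND ((0 OR 0) AND 1)) -> 0
  row 3 [0011]: (0 AND ((0 OR 1) AND 1)) -> 0
  row 4 [0100]: (0 AND ((1 OR 0) AND 0)) -> 0
  row 5 [0101]: (0 AND ((1 OR 1) AND 0)) -> 0
  row 6 [0110]: (0 AND ((1 OR 0) AND 1)) -> 0
  row 7 [0111]: (0 AND ((1 OR 1) AND 1)) -> 0
  row 8 [1000]: (1 AND ((0 OR 0) AND 0)) -> 0
  row 9 [1001]: (1 AND ((0 OR 1) AND 0)) -> 0
  row 10 [1010]: (1 AND ((0 OR 0) AND 1)) -> 0
  row 11 [1011]: (1 AND ((0 OR 1) AND 1)) -> 1
  row 12 [1100]: (1 AND ((1 OR 0) AND 0)) -> 0
  row 13 [1101]: (1 AND ((1 OR 1) AND 0)) -> 0
  row 14 [1110]: (1 AND ((1 OR 0) AND 1)) -> 1
  row 15 [1111]: (1 AND ((1 OR 1) AND 1)) -> 1
Full result column, 4 rows per line (P1,P2 fixed per line; P3,P4 runs 00..11 left to right):
  rows 0-3 [P1,P2=00]: 0000  = hex 0
  rows 4-7 [P1,P2=01]: 0000  = hex 0
  rows 8-11 [P1,P2=10]: 0001  = hex 1
  rows 12-15 [P1,P2=11]: 0011  = hex 3
Output column (row 0 .. row 15) = 0000000000010011
Output column grouped in 4s = 0000 0000 0001 0011 = 0x0013
Convert to decimal digit by digit (value = value*16 + digit):
  0 -> 0
  0*16 + 0 = 0
  0*16 + 1 = 1
  1*16 + 3 = 19
Decimal = 19

19


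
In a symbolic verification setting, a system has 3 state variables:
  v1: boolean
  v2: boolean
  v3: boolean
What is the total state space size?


State space = product of domain sizes of all variables.
Domain sizes:
  v1 (boolean): 2
  v2 (boolean): 2
  v3 (boolean): 2
Product = 2 * 2 * 2 = 8

8


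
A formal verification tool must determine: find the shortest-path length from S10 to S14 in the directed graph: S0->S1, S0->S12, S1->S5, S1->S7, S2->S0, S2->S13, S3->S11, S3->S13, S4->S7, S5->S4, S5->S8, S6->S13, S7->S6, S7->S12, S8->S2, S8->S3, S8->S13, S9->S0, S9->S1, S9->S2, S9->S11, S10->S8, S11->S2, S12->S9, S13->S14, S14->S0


BFS layer-by-layer from S10:
  dist 0: {S10}
  dist 1: {S8}
  dist 2: {S2, S3, S13}
  dist 3: {S0, S11, S14}
  -> S14 reached at distance 3
Shortest path length = 3

3


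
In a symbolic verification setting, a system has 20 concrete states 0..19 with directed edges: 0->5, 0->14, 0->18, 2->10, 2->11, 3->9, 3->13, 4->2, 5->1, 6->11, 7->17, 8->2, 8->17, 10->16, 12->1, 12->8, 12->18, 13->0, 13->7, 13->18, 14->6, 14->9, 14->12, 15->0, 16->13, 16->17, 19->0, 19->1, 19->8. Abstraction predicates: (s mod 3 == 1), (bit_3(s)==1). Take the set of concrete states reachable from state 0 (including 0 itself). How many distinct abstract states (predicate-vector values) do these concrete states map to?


BFS from 0:
Concrete reachable: {0, 1, 2, 5, 6, 7, 8, 9, 10, 11, 12, 13, 14, 16, 17, 18}
Abstract via predicates (s mod 3 == 1), (bit_3(s)==1):
  (0,0) <- {0, 2, 5, 6, 17, 18}
  (0,1) <- {8, 9, 11, 12, 14}
  (1,0) <- {1, 7, 16}
  (1,1) <- {10, 13}
Distinct abstract states = 4

4


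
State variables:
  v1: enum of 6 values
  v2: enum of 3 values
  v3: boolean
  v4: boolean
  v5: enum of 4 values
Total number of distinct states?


State space = product of domain sizes of all variables.
Domain sizes:
  v1 (enum of 6 values): 6
  v2 (enum of 3 values): 3
  v3 (boolean): 2
  v4 (boolean): 2
  v5 (enum of 4 values): 4
Product = 6 * 3 * 2 * 2 * 4 = 288

288


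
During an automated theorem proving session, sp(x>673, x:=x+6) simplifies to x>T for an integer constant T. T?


Formula: sp(P, x:=E) = exists old_x. (x = E[old_x/x]) AND P[old_x/x] (old_x is the value of x before the assignment; eliminate old_x by solving x = E[old_x/x] for old_x)
Step 1: Precondition P: x>673, i.e. old_x > 673
Step 2: Assignment gives x = old_x + 6, so old_x = x - 6
Step 3: Substitute into P: x - 6 > 673
Step 4: Simplify: x > 673+6 = 679

679


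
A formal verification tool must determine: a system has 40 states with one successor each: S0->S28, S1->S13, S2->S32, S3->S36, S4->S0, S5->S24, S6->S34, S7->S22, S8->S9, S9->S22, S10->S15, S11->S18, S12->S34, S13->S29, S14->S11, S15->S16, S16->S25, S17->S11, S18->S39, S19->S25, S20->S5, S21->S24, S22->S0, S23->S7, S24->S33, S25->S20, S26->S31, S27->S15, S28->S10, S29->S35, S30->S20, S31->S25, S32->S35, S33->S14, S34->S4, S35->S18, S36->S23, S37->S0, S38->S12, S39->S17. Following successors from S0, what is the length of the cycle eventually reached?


Trace from S0 until a state repeats:
  S0 -> S28 -> S10 -> S15 -> S16 -> S25 -> S20 -> S5 -> S24 -> S33 -> S14 -> S11 -> S18 -> S39 -> S17 -> S11
S11 first seen at step 11, revisited at step 15.
Cycle length = 15 - 11 = 4

4


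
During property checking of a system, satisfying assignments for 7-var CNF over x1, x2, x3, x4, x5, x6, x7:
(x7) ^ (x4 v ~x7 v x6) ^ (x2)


CNF with 3 clauses over 7 vars (128 assignments).
An assignment satisfies CNF iff every clause has >=1 true literal.
Check each row (bits = x1,x2,x3,x4,x5,x6,x7; clause T/F shown):
  row 0 [0000000]: clauses=FTF -> 0
  row 1 [0000001]: clauses=TFF -> 0
  row 2 [0000010]: clauses=FTF -> 0
  row 3 [0000011]: clauses=TTF -> 0
  row 4 [0000100]: clauses=FTF -> 0
  (every remaining row is evaluated the same way; all 128 results are listed next)
Full result column, 8 rows per line (x1,x2,x3,x4 fixed per line; x5,x6,x7 runs 000..111 left to right):
  rows 0-7 [x1,x2,x3,x4=0000]: 00000000  (ones: 0)
  rows 8-15 [x1,x2,x3,x4=0001]: 00000000  (ones: 0)
  rows 16-23 [x1,x2,x3,x4=0010]: 00000000  (ones: 0)
  rows 24-31 [x1,x2,x3,x4=0011]: 00000000  (ones: 0)
  rows 32-39 [x1,x2,x3,x4=0100]: 00010001  (ones: 2)
  rows 40-47 [x1,x2,x3,x4=0101]: 01010101  (ones: 4)
  rows 48-55 [x1,x2,x3,x4=0110]: 00010001  (ones: 2)
  rows 56-63 [x1,x2,x3,x4=0111]: 01010101  (ones: 4)
  rows 64-71 [x1,x2,x3,x4=1000]: 00000000  (ones: 0)
  rows 72-79 [x1,x2,x3,x4=1001]: 00000000  (ones: 0)
  rows 80-87 [x1,x2,x3,x4=1010]: 00000000  (ones: 0)
  rows 88-95 [x1,x2,x3,x4=1011]: 00000000  (ones: 0)
  rows 96-103 [x1,x2,x3,x4=1100]: 00010001  (ones: 2)
  rows 104-111 [x1,x2,x3,x4=1101]: 01010101  (ones: 4)
  rows 112-119 [x1,x2,x3,x4=1110]: 00010001  (ones: 2)
  rows 120-127 [x1,x2,x3,x4=1111]: 01010101  (ones: 4)
Satisfying assignments = 0+0+0+0+2+4+2+4+0+0+0+0+2+4+2+4 = 24

24


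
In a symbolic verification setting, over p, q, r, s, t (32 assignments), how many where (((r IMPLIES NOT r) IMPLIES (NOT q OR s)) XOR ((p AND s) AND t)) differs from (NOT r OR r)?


F1 = (((r IMPLIES NOT r) IMPLIES (NOT q OR s)) XOR ((p AND s) AND t))
F2 = (NOT r OR r)
Evaluate both on each of 32 rows (bits = p,q,r,s,t):
  row 0 [00000]: F1=1 F2=1 -> 0
  row 1 [00001]: F1=1 F2=1 -> 0
  row 2 [00010]: F1=1 F2=1 -> 0
  row 3 [00011]: F1=1 F2=1 -> 0
  row 4 [00100]: F1=1 F2=1 -> 0
  row 5 [00101]: F1=1 F2=1 -> 0
  row 6 [00110]: F1=1 F2=1 -> 0
  row 7 [00111]: F1=1 F2=1 -> 0
  row 8 [01000]: F1=0 F2=1 (differ) -> 1
  row 9 [01001]: F1=0 F2=1 (differ) -> 1
  row 10 [01010]: F1=1 F2=1 -> 0
  row 11 [01011]: F1=1 F2=1 -> 0
  row 12 [01100]: F1=1 F2=1 -> 0
  row 13 [01101]: F1=1 F2=1 -> 0
  row 14 [01110]: F1=1 F2=1 -> 0
  row 15 [01111]: F1=1 F2=1 -> 0
  row 16 [10000]: F1=1 F2=1 -> 0
  row 17 [10001]: F1=1 F2=1 -> 0
  row 18 [10010]: F1=1 F2=1 -> 0
  row 19 [10011]: F1=0 F2=1 (differ) -> 1
  row 20 [10100]: F1=1 F2=1 -> 0
  row 21 [10101]: F1=1 F2=1 -> 0
  row 22 [10110]: F1=1 F2=1 -> 0
  row 23 [10111]: F1=0 F2=1 (differ) -> 1
  row 24 [11000]: F1=0 F2=1 (differ) -> 1
  row 25 [11001]: F1=0 F2=1 (differ) -> 1
  row 26 [11010]: F1=1 F2=1 -> 0
  row 27 [11011]: F1=0 F2=1 (differ) -> 1
  row 28 [11100]: F1=1 F2=1 -> 0
  row 29 [11101]: F1=1 F2=1 -> 0
  row 30 [11110]: F1=1 F2=1 -> 0
  row 31 [11111]: F1=0 F2=1 (differ) -> 1
Full result column, 8 rows per line (p,q fixed per line; r,s,t runs 000..111 left to right):
  rows 0-7 [p,q=00]: 00000000  (ones: 0)
  rows 8-15 [p,q=01]: 11000000  (ones: 2)
  rows 16-23 [p,q=10]: 00010001  (ones: 2)
  rows 24-31 [p,q=11]: 11010001  (ones: 4)
Disagreements = 0+2+2+4 = 8

8


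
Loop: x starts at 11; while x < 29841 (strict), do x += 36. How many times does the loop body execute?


Step 1: x goes from 11 toward 29841 by 36; the body runs while x<29841, so iterations = ceil((bound-start)/step)
Step 2: Distance=29830
Step 3: ceil(29830/36)=829

829


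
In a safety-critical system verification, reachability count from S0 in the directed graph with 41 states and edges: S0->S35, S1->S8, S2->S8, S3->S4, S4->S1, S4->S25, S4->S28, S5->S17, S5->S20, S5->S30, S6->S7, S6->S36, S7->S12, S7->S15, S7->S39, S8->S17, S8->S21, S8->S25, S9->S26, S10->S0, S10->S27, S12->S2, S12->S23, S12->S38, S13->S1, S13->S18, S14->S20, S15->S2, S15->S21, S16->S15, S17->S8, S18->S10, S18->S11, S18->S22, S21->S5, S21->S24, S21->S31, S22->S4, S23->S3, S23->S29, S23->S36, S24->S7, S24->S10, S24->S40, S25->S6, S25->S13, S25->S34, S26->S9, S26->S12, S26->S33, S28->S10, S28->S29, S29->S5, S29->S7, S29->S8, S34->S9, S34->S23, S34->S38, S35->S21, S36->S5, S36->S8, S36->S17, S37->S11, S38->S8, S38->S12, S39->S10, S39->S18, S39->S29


BFS from S0:
  layer 0: {S0}
  layer 1: {S35}
  layer 2: {S21}
  layer 3: {S5, S24, S31}
  layer 4: {S7, S10, S17, S20, S30, S40}
  layer 5: {S8, S12, S15, S27, S39}
  layer 6: {S2, S18, S23, S25, S29, S38}
  layer 7: {S3, S6, S11, S13, S22, S34, S36}
  layer 8: {S1, S4, S9}
  layer 9: {S26, S28}
  layer 10: {S33}
Reachable set: {S0, S1, S2, S3, S4, S5, S6, S7, S8, S9, S10, S11, S12, S13, S15, S17, S18, S20, S21, S22, S23, S24, S25, S26, S27, S28, S29, S30, S31, S33, S34, S35, S36, S38, S39, S40}
Count = 36

36


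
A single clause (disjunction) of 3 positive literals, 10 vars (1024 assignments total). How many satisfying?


Step 1: Total=2^10=1024
Step 2: Unsat when all 3 false: 2^7=128
Step 3: Sat=1024-128=896

896


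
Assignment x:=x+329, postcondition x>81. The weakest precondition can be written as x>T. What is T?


Formula: wp(x:=E, P) = P[E/x] (substitute E for x in postcondition)
Step 1: Postcondition: x>81
Step 2: Substitute x+329 for x: x+329>81
Step 3: Solve for x: x > 81-329 = -248

-248


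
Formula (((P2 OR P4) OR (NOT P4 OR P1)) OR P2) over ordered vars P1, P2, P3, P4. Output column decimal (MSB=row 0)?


Formula: (((P2 OR P4) OR (NOT P4 OR P1)) OR P2) over P1, P2, P3, P4 (16 rows)
Evaluate each row (bits = P1,P2,P3,P4, MSB first):
  row 0 [0000]: (((0 OR 0) OR (NOT 0 OR 0)) OR 0) -> 1
  row 1 [0001]: (((0 OR 1) OR (NOT 1 OR 0)) OR 0) -> 1
  row 2 [0010]: (((0 OR 0) OR (NOT 0 OR 0)) OR 0) -> 1
  row 3 [0011]: (((0 OR 1) OR (NOT 1 OR 0)) OR 0) -> 1
  row 4 [0100]: (((1 OR 0) OR (NOT 0 OR 0)) OR 1) -> 1
  row 5 [0101]: (((1 OR 1) OR (NOT 1 OR 0)) OR 1) -> 1
  row 6 [0110]: (((1 OR 0) OR (NOT 0 OR 0)) OR 1) -> 1
  row 7 [0111]: (((1 OR 1) OR (NOT 1 OR 0)) OR 1) -> 1
  row 8 [1000]: (((0 OR 0) OR (NOT 0 OR 1)) OR 0) -> 1
  row 9 [1001]: (((0 OR 1) OR (NOT 1 OR 1)) OR 0) -> 1
  row 10 [1010]: (((0 OR 0) OR (NOT 0 OR 1)) OR 0) -> 1
  row 11 [1011]: (((0 OR 1) OR (NOT 1 OR 1)) OR 0) -> 1
  row 12 [1100]: (((1 OR 0) OR (NOT 0 OR 1)) OR 1) -> 1
  row 13 [1101]: (((1 OR 1) OR (NOT 1 OR 1)) OR 1) -> 1
  row 14 [1110]: (((1 OR 0) OR (NOT 0 OR 1)) OR 1) -> 1
  row 15 [1111]: (((1 OR 1) OR (NOT 1 OR 1)) OR 1) -> 1
Full result column, 4 rows per line (P1,P2 fixed per line; P3,P4 runs 00..11 left to right):
  rows 0-3 [P1,P2=00]: 1111  = hex F
  rows 4-7 [P1,P2=01]: 1111  = hex F
  rows 8-11 [P1,P2=10]: 1111  = hex F
  rows 12-15 [P1,P2=11]: 1111  = hex F
Output column (row 0 .. row 15) = 1111111111111111
Output column grouped in 4s = 1111 1111 1111 1111 = 0xFFFF
Convert to decimal digit by digit (value = value*16 + digit):
  F -> 15
  15*16 + 15 (F) = 255
  255*16 + 15 (F) = 4095
  4095*16 + 15 (F) = 65535
Decimal = 65535

65535
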